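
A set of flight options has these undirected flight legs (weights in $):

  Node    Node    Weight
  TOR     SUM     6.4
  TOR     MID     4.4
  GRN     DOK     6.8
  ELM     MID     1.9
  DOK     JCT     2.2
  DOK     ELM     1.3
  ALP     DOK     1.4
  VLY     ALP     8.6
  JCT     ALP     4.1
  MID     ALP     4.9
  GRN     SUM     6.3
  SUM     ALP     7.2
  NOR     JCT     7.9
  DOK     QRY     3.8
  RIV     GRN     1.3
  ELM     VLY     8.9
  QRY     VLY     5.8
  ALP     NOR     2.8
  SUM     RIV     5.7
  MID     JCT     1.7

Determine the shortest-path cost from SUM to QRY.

Running Dijkstra from SUM:
SUM: 0
RIV: 5.7  (via SUM)
GRN: 6.3  (via SUM)
TOR: 6.4  (via SUM)
ALP: 7.2  (via SUM)
DOK: 8.6  (via ALP)
ELM: 9.9  (via DOK)
NOR: 10  (via ALP)
JCT: 10.8  (via DOK)
MID: 10.8  (via TOR)
QRY: 12.4  (via DOK)
Shortest route: SUM–ALP–DOK–QRY = $12.4.

$12.4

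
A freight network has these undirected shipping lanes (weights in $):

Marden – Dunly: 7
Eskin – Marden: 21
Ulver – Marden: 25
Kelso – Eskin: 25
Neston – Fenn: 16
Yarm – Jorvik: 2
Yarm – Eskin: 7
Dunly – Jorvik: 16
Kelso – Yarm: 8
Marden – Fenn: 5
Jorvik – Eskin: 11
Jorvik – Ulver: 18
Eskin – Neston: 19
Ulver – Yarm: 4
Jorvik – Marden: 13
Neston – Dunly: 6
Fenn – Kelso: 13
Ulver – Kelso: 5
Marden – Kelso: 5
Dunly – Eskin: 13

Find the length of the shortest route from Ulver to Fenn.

Settle nodes by increasing distance from Ulver:
Ulver: 0
Yarm: 4  (via Ulver)
Kelso: 5  (via Ulver)
Jorvik: 6  (via Yarm)
Marden: 10  (via Kelso)
Eskin: 11  (via Yarm)
Fenn: 15  (via Marden)
Shortest route: Ulver → Kelso → Marden → Fenn = $15.

$15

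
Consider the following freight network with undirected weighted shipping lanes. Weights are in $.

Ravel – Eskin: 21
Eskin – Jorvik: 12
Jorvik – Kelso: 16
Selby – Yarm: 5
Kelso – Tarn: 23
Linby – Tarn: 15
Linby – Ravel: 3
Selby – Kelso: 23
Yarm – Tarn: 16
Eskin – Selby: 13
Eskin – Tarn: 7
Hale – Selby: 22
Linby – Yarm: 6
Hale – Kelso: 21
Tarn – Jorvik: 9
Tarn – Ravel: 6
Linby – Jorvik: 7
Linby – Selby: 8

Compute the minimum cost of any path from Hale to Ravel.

Settle nodes by increasing distance from Hale:
Hale: 0
Kelso: 21  (via Hale)
Selby: 22  (via Hale)
Yarm: 27  (via Selby)
Linby: 30  (via Selby)
Ravel: 33  (via Linby)
Shortest route: Hale → Selby → Linby → Ravel = $33.

$33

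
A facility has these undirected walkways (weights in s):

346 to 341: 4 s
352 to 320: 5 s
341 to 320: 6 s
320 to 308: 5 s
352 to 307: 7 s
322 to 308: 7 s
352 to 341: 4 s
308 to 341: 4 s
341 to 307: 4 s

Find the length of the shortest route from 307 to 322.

15 s

Running Dijkstra from 307:
307: 0
341: 4  (via 307)
352: 7  (via 307)
308: 8  (via 341)
346: 8  (via 341)
320: 10  (via 341)
322: 15  (via 308)
Shortest route: 307–341–308–322 = 15 s.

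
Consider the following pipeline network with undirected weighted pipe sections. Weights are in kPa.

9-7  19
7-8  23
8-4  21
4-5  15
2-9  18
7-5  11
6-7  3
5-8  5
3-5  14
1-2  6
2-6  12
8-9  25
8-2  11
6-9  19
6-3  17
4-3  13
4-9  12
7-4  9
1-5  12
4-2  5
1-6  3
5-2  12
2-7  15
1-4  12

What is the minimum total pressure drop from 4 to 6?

Candidate routes:
4 - 1 - 6: 12+3 = 15
4 - 7 - 6: 9+3 = 12
4 - 2 - 1 - 6: 5+6+3 = 14
The minimum is 12 kPa via 4 - 7 - 6.

12 kPa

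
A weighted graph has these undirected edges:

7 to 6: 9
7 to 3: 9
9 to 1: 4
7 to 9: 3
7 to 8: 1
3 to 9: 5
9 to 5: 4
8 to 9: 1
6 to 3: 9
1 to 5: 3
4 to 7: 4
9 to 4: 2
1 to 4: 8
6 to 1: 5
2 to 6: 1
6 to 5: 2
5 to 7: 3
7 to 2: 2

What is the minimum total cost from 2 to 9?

Enumerating some paths:
2 - 6 - 5 - 9: 1+2+4 = 7
2 - 7 - 9: 2+3 = 5
2 - 7 - 8 - 9: 2+1+1 = 4
Cheapest is 2 - 7 - 8 - 9 at 4.

4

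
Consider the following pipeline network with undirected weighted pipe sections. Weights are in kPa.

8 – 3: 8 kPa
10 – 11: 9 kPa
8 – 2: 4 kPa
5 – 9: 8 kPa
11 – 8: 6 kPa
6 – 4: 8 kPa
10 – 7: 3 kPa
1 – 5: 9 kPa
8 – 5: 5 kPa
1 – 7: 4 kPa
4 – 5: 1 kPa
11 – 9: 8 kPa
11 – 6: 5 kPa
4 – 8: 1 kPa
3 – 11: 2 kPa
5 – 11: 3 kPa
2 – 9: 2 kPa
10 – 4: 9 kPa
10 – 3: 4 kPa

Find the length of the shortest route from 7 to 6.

Running Dijkstra from 7:
7: 0
10: 3  (via 7)
1: 4  (via 7)
3: 7  (via 10)
11: 9  (via 3)
4: 12  (via 10)
5: 12  (via 11)
8: 13  (via 4)
6: 14  (via 11)
Shortest route: 7 → 10 → 3 → 11 → 6 = 14 kPa.

14 kPa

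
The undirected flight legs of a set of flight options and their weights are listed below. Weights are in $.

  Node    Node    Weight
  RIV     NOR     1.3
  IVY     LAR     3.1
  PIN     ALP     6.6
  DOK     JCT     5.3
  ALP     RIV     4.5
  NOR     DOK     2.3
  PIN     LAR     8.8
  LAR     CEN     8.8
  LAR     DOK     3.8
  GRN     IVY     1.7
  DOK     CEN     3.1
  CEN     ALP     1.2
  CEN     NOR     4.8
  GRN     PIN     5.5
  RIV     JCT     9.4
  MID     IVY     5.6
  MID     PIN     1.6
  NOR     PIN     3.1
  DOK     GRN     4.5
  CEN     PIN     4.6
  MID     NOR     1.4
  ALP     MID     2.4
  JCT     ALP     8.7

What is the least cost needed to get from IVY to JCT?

$11.5

Compare a few routes:
IVY - LAR - DOK - JCT: 3.1+3.8+5.3 = 12.2
IVY - GRN - DOK - JCT: 1.7+4.5+5.3 = 11.5
Cheapest is IVY - GRN - DOK - JCT at $11.5.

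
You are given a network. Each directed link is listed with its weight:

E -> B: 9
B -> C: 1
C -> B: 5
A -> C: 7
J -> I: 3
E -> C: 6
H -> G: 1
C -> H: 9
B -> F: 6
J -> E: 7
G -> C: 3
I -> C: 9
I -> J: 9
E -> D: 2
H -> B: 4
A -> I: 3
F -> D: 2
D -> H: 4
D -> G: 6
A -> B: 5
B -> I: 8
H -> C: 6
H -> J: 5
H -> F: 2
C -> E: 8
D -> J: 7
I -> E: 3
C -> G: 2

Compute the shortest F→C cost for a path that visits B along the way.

Shortest F→B: F–D–H–B = 10
Shortest B→C: B–C = 1
Total via B: 10 + 1 = 11.

11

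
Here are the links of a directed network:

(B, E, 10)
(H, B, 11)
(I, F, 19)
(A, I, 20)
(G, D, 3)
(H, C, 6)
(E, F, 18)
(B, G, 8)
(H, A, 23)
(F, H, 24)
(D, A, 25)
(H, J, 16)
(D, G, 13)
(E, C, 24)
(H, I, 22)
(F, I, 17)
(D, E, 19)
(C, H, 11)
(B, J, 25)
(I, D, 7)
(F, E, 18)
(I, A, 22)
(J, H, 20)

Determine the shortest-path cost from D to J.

Running Dijkstra from D:
D: 0
G: 13  (via D)
E: 19  (via D)
A: 25  (via D)
F: 37  (via E)
C: 43  (via E)
I: 45  (via A)
H: 54  (via C)
B: 65  (via H)
J: 70  (via H)
Shortest route: D → E → C → H → J = 70.

70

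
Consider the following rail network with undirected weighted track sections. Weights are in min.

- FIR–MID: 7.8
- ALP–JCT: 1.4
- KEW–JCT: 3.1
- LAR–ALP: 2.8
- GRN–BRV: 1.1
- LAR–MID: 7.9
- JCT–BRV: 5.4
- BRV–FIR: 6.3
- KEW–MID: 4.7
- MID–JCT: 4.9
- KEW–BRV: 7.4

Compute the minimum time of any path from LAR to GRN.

10.7 min

Compare a few routes:
LAR - MID - JCT - BRV - GRN: 7.9+4.9+5.4+1.1 = 19.3
LAR - ALP - JCT - KEW - BRV - GRN: 2.8+1.4+3.1+7.4+1.1 = 15.8
LAR - ALP - JCT - BRV - GRN: 2.8+1.4+5.4+1.1 = 10.7
Cheapest is LAR - ALP - JCT - BRV - GRN at 10.7 min.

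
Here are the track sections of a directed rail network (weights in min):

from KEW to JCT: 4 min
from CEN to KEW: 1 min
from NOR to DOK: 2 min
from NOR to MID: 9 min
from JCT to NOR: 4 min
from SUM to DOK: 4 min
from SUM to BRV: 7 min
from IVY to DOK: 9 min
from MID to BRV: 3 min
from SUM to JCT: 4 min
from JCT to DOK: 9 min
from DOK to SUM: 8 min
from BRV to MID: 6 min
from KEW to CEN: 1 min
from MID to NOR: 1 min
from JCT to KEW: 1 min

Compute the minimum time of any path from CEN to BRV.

Candidate routes:
CEN–KEW–JCT–NOR–DOK–SUM–BRV: 1+4+4+2+8+7 = 26
CEN–KEW–JCT–NOR–MID–BRV: 1+4+4+9+3 = 21
CEN–KEW–JCT–DOK–SUM–BRV: 1+4+9+8+7 = 29
The minimum is 21 min via CEN–KEW–JCT–NOR–MID–BRV.

21 min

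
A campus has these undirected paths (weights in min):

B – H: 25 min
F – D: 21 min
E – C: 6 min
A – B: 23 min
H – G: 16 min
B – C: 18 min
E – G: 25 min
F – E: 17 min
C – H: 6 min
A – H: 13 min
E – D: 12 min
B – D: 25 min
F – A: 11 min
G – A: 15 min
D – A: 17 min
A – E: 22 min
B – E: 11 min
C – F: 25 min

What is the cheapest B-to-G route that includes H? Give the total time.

Best B to H: B → E → C → H costing 23
Shortest H→G: H → G = 16
Total via H: 23 + 16 = 39 min.

39 min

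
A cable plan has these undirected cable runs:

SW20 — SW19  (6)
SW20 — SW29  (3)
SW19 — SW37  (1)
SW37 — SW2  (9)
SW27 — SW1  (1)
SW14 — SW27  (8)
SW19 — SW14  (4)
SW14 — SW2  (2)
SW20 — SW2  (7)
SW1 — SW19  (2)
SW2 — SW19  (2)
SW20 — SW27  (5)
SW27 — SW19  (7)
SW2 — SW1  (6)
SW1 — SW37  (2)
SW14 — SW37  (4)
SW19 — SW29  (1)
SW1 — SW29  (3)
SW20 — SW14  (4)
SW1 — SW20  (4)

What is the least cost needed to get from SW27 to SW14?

7

Settle nodes by increasing distance from SW27:
SW27: 0
SW1: 1  (via SW27)
SW19: 3  (via SW1)
SW37: 3  (via SW1)
SW29: 4  (via SW1)
SW2: 5  (via SW19)
SW20: 5  (via SW27)
SW14: 7  (via SW19)
Shortest route: SW27–SW1–SW19–SW14 = 7.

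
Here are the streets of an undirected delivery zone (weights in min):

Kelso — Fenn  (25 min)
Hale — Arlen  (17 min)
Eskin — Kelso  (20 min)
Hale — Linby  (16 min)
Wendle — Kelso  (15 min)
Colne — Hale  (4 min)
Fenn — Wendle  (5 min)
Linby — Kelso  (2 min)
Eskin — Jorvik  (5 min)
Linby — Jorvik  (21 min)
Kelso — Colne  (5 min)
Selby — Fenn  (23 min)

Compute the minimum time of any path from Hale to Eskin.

29 min

Running Dijkstra from Hale:
Hale: 0
Colne: 4  (via Hale)
Kelso: 9  (via Colne)
Linby: 11  (via Kelso)
Arlen: 17  (via Hale)
Wendle: 24  (via Kelso)
Eskin: 29  (via Kelso)
Shortest route: Hale–Colne–Kelso–Eskin = 29 min.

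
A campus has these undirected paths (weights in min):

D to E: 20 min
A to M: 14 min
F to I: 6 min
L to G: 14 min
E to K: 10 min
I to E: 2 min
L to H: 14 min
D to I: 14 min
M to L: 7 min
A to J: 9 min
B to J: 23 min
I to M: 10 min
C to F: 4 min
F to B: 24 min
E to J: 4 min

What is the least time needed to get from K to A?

Enumerating some paths:
K → E → J → A: 10+4+9 = 23
K → E → I → M → A: 10+2+10+14 = 36
Cheapest is K → E → J → A at 23 min.

23 min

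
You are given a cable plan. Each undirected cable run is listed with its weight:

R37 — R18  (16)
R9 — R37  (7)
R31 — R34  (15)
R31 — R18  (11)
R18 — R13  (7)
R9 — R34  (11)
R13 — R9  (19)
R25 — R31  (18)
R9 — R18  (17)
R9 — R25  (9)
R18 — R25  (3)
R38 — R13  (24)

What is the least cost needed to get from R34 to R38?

54

Shortest distances from R34:
R34: 0
R9: 11  (via R34)
R31: 15  (via R34)
R37: 18  (via R9)
R25: 20  (via R9)
R18: 23  (via R25)
R13: 30  (via R9)
R38: 54  (via R13)
Shortest route: R34–R9–R13–R38 = 54.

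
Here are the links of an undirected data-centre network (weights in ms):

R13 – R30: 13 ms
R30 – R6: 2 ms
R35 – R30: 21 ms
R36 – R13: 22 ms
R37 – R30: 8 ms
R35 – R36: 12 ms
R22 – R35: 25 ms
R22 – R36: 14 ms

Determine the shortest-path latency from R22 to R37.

Running Dijkstra from R22:
R22: 0
R36: 14  (via R22)
R35: 25  (via R22)
R13: 36  (via R36)
R30: 46  (via R35)
R6: 48  (via R30)
R37: 54  (via R30)
Shortest route: R22–R35–R30–R37 = 54 ms.

54 ms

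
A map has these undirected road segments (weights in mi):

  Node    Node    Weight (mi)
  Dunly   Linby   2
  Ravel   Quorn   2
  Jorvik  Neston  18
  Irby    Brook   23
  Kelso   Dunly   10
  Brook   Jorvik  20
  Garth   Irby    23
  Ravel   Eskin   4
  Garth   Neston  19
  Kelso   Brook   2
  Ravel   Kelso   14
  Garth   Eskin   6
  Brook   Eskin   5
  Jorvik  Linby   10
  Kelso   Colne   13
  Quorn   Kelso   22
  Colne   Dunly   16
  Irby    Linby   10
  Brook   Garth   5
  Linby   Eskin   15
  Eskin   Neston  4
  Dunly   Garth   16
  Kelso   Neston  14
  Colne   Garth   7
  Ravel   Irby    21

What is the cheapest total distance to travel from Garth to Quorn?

12 mi

Running Dijkstra from Garth:
Garth: 0
Brook: 5  (via Garth)
Eskin: 6  (via Garth)
Colne: 7  (via Garth)
Kelso: 7  (via Brook)
Neston: 10  (via Eskin)
Ravel: 10  (via Eskin)
Quorn: 12  (via Ravel)
Shortest route: Garth → Eskin → Ravel → Quorn = 12 mi.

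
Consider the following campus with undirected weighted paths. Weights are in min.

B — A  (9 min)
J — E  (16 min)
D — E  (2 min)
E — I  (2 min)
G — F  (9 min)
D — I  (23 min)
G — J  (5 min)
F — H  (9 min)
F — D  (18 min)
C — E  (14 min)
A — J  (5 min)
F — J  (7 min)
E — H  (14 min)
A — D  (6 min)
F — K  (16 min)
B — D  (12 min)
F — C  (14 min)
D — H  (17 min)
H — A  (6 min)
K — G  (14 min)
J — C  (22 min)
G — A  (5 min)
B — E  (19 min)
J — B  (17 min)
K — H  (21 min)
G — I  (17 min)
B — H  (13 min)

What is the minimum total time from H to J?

Running Dijkstra from H:
H: 0
A: 6  (via H)
F: 9  (via H)
G: 11  (via A)
J: 11  (via A)
Shortest route: H → A → J = 11 min.

11 min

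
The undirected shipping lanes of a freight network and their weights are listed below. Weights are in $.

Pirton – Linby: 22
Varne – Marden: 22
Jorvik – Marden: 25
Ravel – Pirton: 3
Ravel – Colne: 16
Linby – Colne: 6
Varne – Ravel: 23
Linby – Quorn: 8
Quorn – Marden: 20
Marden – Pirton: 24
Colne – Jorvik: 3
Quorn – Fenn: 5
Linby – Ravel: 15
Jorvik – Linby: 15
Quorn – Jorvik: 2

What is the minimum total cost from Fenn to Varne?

$47

Shortest distances from Fenn:
Fenn: 0
Quorn: 5  (via Fenn)
Jorvik: 7  (via Quorn)
Colne: 10  (via Jorvik)
Linby: 13  (via Quorn)
Marden: 25  (via Quorn)
Ravel: 26  (via Colne)
Pirton: 29  (via Ravel)
Varne: 47  (via Marden)
Shortest route: Fenn–Quorn–Marden–Varne = $47.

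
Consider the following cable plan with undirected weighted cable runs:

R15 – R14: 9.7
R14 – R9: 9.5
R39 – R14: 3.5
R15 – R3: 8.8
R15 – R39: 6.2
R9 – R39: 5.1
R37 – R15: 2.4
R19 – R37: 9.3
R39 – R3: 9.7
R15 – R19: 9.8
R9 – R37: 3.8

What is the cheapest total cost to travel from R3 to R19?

18.6

Compare a few routes:
R3 - R15 - R37 - R19: 8.8+2.4+9.3 = 20.5
R3 - R15 - R19: 8.8+9.8 = 18.6
Cheapest is R3 - R15 - R19 at 18.6.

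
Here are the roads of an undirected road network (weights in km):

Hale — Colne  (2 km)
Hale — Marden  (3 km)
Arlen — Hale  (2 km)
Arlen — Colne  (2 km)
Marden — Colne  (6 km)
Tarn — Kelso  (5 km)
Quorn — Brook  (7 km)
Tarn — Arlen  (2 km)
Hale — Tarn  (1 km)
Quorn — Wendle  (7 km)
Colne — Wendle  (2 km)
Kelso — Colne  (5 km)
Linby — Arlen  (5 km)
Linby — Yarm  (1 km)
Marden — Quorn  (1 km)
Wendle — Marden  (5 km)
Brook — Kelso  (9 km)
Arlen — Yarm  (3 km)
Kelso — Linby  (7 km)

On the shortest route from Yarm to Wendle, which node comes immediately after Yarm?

Candidate routes:
Yarm - Linby - Arlen - Colne - Wendle: 1+5+2+2 = 10
Yarm - Arlen - Hale - Colne - Wendle: 3+2+2+2 = 9
Yarm - Arlen - Colne - Wendle: 3+2+2 = 7
The minimum is 7 km via Yarm - Arlen - Colne - Wendle.
So from Yarm the first move is to Arlen.

Arlen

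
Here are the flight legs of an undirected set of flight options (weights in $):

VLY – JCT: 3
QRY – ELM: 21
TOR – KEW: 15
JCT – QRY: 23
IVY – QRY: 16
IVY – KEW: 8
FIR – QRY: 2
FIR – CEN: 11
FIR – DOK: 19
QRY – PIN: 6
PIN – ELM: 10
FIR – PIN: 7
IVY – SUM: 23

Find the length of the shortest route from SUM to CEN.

$52

Running Dijkstra from SUM:
SUM: 0
IVY: 23  (via SUM)
KEW: 31  (via IVY)
QRY: 39  (via IVY)
FIR: 41  (via QRY)
PIN: 45  (via QRY)
TOR: 46  (via KEW)
CEN: 52  (via FIR)
Shortest route: SUM → IVY → QRY → FIR → CEN = $52.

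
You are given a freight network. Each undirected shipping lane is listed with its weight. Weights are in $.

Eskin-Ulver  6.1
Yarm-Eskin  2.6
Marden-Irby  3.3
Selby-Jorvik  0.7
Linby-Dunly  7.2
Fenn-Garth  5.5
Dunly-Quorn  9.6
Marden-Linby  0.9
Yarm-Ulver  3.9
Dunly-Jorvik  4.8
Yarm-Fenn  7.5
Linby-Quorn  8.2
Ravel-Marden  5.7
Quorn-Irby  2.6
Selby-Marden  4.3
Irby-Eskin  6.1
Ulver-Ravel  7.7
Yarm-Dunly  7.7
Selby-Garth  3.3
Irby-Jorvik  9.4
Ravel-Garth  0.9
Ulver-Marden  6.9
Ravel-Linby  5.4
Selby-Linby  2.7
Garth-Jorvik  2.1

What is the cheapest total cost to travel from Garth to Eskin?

Shortest distances from Garth:
Garth: 0
Ravel: 0.9  (via Garth)
Jorvik: 2.1  (via Garth)
Selby: 2.8  (via Jorvik)
Linby: 5.5  (via Selby)
Fenn: 5.5  (via Garth)
Marden: 6.4  (via Linby)
Dunly: 6.9  (via Jorvik)
Ulver: 8.6  (via Ravel)
Irby: 9.7  (via Marden)
Quorn: 12.3  (via Irby)
Yarm: 12.5  (via Ulver)
Eskin: 14.7  (via Ulver)
Shortest route: Garth → Ravel → Ulver → Eskin = $14.7.

$14.7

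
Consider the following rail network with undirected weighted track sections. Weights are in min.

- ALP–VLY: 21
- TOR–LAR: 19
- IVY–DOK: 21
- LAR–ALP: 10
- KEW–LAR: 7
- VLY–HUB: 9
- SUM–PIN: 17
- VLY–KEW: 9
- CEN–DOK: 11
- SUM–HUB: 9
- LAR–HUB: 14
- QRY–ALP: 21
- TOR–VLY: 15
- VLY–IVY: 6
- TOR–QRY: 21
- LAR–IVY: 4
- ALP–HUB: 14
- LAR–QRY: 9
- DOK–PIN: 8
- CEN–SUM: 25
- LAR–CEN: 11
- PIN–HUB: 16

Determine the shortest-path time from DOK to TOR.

Shortest distances from DOK:
DOK: 0
PIN: 8  (via DOK)
CEN: 11  (via DOK)
IVY: 21  (via DOK)
LAR: 22  (via CEN)
HUB: 24  (via PIN)
SUM: 25  (via PIN)
VLY: 27  (via IVY)
KEW: 29  (via LAR)
QRY: 31  (via LAR)
ALP: 32  (via LAR)
TOR: 41  (via LAR)
Shortest route: DOK → CEN → LAR → TOR = 41 min.

41 min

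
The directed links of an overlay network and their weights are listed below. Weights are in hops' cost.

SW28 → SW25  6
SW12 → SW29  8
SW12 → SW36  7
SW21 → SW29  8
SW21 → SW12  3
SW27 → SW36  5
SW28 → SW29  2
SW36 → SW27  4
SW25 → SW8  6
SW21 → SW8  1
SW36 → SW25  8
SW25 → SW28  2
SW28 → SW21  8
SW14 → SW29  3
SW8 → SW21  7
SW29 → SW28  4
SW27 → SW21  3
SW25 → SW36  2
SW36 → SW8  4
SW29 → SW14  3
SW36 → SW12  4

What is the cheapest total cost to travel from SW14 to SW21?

Candidate routes:
SW14–SW29–SW28–SW25–SW36–SW27–SW21: 3+4+6+2+4+3 = 22
SW14–SW29–SW28–SW21: 3+4+8 = 15
Cheapest is SW14–SW29–SW28–SW21 at 15 hops' cost.

15 hops' cost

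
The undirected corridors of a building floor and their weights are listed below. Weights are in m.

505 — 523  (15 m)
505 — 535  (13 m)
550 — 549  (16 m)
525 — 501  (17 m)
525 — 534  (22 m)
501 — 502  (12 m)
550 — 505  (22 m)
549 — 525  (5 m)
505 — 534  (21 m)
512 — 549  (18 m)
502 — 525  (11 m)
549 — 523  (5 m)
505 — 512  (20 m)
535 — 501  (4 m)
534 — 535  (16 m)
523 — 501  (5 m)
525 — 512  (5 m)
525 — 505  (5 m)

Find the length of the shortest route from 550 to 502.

Enumerating some paths:
550 → 549 → 525 → 502: 16+5+11 = 32
550 → 549 → 512 → 525 → 502: 16+18+5+11 = 50
550 → 549 → 523 → 501 → 502: 16+5+5+12 = 38
550 → 505 → 525 → 502: 22+5+11 = 38
Cheapest is 550 → 549 → 525 → 502 at 32 m.

32 m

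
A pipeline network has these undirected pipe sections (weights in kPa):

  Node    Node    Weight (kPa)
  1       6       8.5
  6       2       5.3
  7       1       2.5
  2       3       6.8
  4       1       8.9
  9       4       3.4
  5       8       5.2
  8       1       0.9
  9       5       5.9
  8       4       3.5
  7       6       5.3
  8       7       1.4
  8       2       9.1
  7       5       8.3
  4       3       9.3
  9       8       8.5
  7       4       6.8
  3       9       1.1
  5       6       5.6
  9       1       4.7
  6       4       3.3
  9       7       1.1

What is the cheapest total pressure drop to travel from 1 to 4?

Compare a few routes:
1 → 8 → 4: 0.9+3.5 = 4.4
1 → 8 → 7 → 9 → 4: 0.9+1.4+1.1+3.4 = 6.8
Cheapest is 1 → 8 → 4 at 4.4 kPa.

4.4 kPa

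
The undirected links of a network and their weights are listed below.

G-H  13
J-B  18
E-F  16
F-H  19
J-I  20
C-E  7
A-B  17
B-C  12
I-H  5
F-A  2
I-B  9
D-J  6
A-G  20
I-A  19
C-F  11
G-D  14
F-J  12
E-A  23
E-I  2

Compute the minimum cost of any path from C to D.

Running Dijkstra from C:
C: 0
E: 7  (via C)
I: 9  (via E)
F: 11  (via C)
B: 12  (via C)
A: 13  (via F)
H: 14  (via I)
J: 23  (via F)
G: 27  (via H)
D: 29  (via J)
Shortest route: C–F–J–D = 29.

29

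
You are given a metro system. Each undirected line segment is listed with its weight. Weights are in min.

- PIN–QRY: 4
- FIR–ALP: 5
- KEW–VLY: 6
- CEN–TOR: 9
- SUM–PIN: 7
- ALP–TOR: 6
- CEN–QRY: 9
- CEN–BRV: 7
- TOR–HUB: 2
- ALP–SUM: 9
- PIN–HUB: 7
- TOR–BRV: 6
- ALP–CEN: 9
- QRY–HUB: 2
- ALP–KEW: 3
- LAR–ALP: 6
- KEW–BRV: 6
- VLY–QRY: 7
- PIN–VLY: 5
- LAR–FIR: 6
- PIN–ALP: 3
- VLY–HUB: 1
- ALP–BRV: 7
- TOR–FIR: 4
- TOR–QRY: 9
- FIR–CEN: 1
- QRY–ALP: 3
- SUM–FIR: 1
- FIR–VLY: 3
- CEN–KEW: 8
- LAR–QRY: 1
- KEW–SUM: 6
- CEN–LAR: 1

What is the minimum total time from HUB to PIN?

Enumerating some paths:
HUB–QRY–ALP–PIN: 2+3+3 = 8
HUB–PIN: 7 = 7
HUB–VLY–PIN: 1+5 = 6
Cheapest is HUB–VLY–PIN at 6 min.

6 min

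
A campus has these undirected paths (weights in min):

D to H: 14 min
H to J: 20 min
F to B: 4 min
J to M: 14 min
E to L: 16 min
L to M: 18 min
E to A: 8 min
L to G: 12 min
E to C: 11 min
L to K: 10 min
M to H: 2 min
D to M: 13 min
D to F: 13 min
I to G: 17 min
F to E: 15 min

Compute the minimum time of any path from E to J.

Settle nodes by increasing distance from E:
E: 0
A: 8  (via E)
C: 11  (via E)
F: 15  (via E)
L: 16  (via E)
B: 19  (via F)
K: 26  (via L)
D: 28  (via F)
G: 28  (via L)
M: 34  (via L)
H: 36  (via M)
I: 45  (via G)
J: 48  (via M)
Shortest route: E–L–M–J = 48 min.

48 min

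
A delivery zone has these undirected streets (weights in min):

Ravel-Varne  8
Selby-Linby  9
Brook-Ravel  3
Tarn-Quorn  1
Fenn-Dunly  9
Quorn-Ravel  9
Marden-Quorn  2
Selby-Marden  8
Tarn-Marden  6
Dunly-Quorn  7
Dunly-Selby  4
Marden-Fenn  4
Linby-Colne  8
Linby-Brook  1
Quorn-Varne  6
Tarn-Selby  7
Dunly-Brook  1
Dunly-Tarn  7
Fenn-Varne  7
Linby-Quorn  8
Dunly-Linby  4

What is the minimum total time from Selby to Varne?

Shortest distances from Selby:
Selby: 0
Dunly: 4  (via Selby)
Brook: 5  (via Dunly)
Linby: 6  (via Brook)
Tarn: 7  (via Selby)
Ravel: 8  (via Brook)
Marden: 8  (via Selby)
Quorn: 8  (via Tarn)
Fenn: 12  (via Marden)
Colne: 14  (via Linby)
Varne: 14  (via Quorn)
Shortest route: Selby–Tarn–Quorn–Varne = 14 min.

14 min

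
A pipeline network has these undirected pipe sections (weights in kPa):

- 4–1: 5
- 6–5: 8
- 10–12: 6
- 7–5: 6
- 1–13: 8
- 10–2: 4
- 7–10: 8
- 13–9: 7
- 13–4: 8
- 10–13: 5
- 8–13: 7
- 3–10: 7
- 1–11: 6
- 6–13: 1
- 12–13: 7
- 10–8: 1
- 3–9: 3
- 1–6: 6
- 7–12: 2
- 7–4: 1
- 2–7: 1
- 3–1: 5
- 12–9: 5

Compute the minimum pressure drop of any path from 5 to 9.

13 kPa

Settle nodes by increasing distance from 5:
5: 0
7: 6  (via 5)
2: 7  (via 7)
4: 7  (via 7)
6: 8  (via 5)
12: 8  (via 7)
13: 9  (via 6)
10: 11  (via 2)
1: 12  (via 4)
8: 12  (via 10)
9: 13  (via 12)
Shortest route: 5–7–12–9 = 13 kPa.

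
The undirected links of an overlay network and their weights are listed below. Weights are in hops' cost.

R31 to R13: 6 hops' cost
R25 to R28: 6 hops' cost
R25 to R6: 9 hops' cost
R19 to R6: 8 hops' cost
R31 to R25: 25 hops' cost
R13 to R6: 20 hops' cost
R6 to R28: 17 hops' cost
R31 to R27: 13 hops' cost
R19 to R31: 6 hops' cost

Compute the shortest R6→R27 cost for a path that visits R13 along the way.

39 hops' cost

Shortest R6→R13: R6–R13 = 20
Shortest R13→R27: R13–R31–R27 = 19
Total via R13: 20 + 19 = 39 hops' cost.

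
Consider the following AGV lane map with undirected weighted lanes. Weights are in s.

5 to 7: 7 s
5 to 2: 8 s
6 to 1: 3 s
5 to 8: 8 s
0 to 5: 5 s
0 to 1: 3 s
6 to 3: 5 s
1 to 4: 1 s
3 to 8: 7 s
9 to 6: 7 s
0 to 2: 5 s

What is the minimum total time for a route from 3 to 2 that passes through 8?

Best 3 to 8: 3 → 8 costing 7
Shortest 8→2: 8 → 5 → 2 = 16
Total via 8: 7 + 16 = 23 s.

23 s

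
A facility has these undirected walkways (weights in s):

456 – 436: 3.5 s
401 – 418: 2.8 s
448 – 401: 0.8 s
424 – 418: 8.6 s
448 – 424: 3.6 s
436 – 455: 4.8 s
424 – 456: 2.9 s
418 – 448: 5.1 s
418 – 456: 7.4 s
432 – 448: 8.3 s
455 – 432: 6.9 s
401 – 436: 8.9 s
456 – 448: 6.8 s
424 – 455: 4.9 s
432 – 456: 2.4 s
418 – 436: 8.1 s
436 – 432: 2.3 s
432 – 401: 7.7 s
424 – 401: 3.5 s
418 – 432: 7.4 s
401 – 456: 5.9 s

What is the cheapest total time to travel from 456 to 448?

Compare a few routes:
456 → 424 → 401 → 448: 2.9+3.5+0.8 = 7.2
456 → 448: 6.8 = 6.8
456 → 401 → 448: 5.9+0.8 = 6.7
456 → 424 → 448: 2.9+3.6 = 6.5
Cheapest is 456 → 424 → 448 at 6.5 s.

6.5 s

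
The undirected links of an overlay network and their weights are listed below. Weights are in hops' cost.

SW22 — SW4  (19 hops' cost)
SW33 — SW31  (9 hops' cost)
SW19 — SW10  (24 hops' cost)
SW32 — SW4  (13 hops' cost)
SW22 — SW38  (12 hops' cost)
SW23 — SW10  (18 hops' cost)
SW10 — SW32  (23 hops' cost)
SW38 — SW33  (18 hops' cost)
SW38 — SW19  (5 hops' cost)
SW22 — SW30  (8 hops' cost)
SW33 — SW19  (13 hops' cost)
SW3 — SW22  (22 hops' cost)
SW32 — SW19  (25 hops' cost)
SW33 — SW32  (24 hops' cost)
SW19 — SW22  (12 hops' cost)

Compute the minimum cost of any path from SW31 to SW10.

Enumerating some paths:
SW31–SW33–SW38–SW19–SW10: 9+18+5+24 = 56
SW31–SW33–SW19–SW10: 9+13+24 = 46
Cheapest is SW31–SW33–SW19–SW10 at 46 hops' cost.

46 hops' cost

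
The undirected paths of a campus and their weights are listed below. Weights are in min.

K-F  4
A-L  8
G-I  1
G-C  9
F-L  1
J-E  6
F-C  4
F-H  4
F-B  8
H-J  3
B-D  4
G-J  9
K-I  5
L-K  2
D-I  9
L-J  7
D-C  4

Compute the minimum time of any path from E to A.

21 min

Compare a few routes:
E–J–H–F–L–A: 6+3+4+1+8 = 22
E–J–L–A: 6+7+8 = 21
Cheapest is E–J–L–A at 21 min.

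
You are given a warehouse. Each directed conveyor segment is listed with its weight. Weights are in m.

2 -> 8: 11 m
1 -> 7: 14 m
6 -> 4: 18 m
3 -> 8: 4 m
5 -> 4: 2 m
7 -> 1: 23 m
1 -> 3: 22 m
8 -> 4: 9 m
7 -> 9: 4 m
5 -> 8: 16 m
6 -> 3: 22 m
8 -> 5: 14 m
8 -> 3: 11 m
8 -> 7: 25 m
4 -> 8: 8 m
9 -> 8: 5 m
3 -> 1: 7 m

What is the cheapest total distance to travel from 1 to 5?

37 m

Compare a few routes:
1 → 7 → 9 → 8 → 5: 14+4+5+14 = 37
1 → 3 → 8 → 5: 22+4+14 = 40
The minimum is 37 m via 1 → 7 → 9 → 8 → 5.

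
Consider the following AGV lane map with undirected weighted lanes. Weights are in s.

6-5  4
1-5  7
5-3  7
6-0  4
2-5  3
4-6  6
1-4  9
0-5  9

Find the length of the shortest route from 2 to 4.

Compare a few routes:
2–5–6–4: 3+4+6 = 13
2–5–1–4: 3+7+9 = 19
2–5–0–6–4: 3+9+4+6 = 22
Cheapest is 2–5–6–4 at 13 s.

13 s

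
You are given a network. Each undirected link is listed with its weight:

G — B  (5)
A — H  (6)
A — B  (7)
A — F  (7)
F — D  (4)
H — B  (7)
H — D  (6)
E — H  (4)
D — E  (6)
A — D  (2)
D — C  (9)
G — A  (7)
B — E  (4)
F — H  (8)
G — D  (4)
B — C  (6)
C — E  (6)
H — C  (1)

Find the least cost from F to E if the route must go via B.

17

Shortest F→B: F → D → A → B = 13
Shortest B→E: B → E = 4
Total via B: 13 + 4 = 17.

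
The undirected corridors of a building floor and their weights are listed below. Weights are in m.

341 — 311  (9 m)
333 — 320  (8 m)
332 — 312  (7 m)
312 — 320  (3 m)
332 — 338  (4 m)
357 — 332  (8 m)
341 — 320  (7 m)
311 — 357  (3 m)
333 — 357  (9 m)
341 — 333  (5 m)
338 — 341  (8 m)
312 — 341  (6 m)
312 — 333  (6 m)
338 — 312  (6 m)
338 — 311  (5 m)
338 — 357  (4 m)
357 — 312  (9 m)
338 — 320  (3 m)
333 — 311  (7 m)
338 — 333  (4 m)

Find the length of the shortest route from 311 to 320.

Candidate routes:
311 - 338 - 320: 5+3 = 8
311 - 357 - 338 - 320: 3+4+3 = 10
The minimum is 8 m via 311 - 338 - 320.

8 m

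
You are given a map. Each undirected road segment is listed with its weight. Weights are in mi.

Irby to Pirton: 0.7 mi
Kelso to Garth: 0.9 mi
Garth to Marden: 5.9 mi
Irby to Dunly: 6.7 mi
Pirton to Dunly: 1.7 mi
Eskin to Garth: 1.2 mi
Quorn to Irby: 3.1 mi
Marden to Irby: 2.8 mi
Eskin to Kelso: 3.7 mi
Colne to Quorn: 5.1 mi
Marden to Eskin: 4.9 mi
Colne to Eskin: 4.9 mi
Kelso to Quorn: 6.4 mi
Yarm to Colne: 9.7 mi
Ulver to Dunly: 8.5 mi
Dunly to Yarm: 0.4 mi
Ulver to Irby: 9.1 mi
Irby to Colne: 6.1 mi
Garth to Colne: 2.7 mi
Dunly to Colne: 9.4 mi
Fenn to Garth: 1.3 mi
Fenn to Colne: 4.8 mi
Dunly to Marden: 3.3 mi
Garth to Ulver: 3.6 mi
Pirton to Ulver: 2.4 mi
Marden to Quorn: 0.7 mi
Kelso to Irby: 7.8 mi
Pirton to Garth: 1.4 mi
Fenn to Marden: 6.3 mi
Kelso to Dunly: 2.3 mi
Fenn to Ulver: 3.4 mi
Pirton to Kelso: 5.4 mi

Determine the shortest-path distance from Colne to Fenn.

4 mi

Settle nodes by increasing distance from Colne:
Colne: 0
Garth: 2.7  (via Colne)
Kelso: 3.6  (via Garth)
Eskin: 3.9  (via Garth)
Fenn: 4  (via Garth)
Shortest route: Colne–Garth–Fenn = 4 mi.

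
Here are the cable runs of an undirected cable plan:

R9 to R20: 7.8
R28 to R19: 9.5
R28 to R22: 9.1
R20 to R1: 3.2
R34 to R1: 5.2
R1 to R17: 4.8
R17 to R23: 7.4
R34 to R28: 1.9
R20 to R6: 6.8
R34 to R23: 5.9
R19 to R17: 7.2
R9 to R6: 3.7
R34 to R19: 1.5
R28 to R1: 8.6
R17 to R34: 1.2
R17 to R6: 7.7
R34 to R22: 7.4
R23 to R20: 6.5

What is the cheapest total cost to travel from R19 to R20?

Running Dijkstra from R19:
R19: 0
R34: 1.5  (via R19)
R17: 2.7  (via R34)
R28: 3.4  (via R34)
R1: 6.7  (via R34)
R23: 7.4  (via R34)
R22: 8.9  (via R34)
R20: 9.9  (via R1)
Shortest route: R19 → R34 → R1 → R20 = 9.9.

9.9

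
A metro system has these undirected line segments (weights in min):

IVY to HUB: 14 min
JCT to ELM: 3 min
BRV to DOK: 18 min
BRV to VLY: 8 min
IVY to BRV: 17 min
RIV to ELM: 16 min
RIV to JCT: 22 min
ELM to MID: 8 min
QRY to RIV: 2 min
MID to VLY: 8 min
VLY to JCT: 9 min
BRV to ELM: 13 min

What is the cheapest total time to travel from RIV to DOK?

Running Dijkstra from RIV:
RIV: 0
QRY: 2  (via RIV)
ELM: 16  (via RIV)
JCT: 19  (via ELM)
MID: 24  (via ELM)
VLY: 28  (via JCT)
BRV: 29  (via ELM)
IVY: 46  (via BRV)
DOK: 47  (via BRV)
Shortest route: RIV → ELM → BRV → DOK = 47 min.

47 min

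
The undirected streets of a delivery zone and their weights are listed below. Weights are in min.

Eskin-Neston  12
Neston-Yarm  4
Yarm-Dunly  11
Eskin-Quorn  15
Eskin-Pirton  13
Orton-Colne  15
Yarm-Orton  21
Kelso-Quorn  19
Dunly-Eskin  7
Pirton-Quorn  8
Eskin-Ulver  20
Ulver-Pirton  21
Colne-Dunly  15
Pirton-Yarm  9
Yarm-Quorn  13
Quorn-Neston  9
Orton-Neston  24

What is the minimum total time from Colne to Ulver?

42 min

Compare a few routes:
Colne–Dunly–Yarm–Neston–Eskin–Ulver: 15+11+4+12+20 = 62
Colne–Dunly–Yarm–Pirton–Ulver: 15+11+9+21 = 56
Colne–Dunly–Eskin–Ulver: 15+7+20 = 42
Colne–Dunly–Eskin–Pirton–Ulver: 15+7+13+21 = 56
Cheapest is Colne–Dunly–Eskin–Ulver at 42 min.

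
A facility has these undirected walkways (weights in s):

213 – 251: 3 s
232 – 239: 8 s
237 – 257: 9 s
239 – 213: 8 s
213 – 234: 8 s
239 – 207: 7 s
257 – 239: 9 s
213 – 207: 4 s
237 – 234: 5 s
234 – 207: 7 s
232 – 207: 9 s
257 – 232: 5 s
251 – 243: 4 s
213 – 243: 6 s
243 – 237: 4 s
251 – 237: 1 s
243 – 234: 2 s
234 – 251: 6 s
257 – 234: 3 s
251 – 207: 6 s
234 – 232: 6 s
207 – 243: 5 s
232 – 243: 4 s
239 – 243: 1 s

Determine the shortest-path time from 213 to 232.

10 s

Shortest distances from 213:
213: 0
251: 3  (via 213)
207: 4  (via 213)
237: 4  (via 251)
243: 6  (via 213)
239: 7  (via 243)
234: 8  (via 213)
232: 10  (via 243)
Shortest route: 213–243–232 = 10 s.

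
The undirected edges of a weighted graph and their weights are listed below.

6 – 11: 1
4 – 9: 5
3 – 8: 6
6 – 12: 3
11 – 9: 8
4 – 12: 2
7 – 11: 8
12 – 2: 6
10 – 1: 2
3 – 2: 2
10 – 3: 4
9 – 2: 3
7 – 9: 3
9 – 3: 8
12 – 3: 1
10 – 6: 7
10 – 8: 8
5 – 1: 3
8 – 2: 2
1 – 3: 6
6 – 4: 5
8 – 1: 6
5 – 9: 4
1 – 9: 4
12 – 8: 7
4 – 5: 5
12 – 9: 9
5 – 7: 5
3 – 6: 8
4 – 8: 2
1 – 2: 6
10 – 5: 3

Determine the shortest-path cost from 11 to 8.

Enumerating some paths:
11 → 6 → 4 → 8: 1+5+2 = 8
11 → 6 → 12 → 3 → 2 → 8: 1+3+1+2+2 = 9
Cheapest is 11 → 6 → 4 → 8 at 8.

8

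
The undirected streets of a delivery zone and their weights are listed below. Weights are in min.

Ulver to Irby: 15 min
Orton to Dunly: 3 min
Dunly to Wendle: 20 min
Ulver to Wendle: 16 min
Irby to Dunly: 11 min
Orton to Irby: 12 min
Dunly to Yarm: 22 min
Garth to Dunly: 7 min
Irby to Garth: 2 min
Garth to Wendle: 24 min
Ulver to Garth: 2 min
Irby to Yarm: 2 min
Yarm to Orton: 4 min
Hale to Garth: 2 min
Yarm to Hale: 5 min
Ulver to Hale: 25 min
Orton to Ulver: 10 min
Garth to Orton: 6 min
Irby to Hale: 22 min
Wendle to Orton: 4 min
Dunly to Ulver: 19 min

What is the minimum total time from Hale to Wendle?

12 min

Shortest distances from Hale:
Hale: 0
Garth: 2  (via Hale)
Irby: 4  (via Garth)
Ulver: 4  (via Garth)
Yarm: 5  (via Hale)
Orton: 8  (via Garth)
Dunly: 9  (via Garth)
Wendle: 12  (via Orton)
Shortest route: Hale–Garth–Orton–Wendle = 12 min.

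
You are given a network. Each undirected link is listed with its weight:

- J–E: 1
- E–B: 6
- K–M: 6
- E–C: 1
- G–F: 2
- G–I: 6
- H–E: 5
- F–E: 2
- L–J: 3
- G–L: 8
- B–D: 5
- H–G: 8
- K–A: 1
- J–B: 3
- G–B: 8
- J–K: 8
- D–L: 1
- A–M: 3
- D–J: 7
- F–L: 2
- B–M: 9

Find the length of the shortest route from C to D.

6

Settle nodes by increasing distance from C:
C: 0
E: 1  (via C)
J: 2  (via E)
F: 3  (via E)
B: 5  (via J)
G: 5  (via F)
L: 5  (via J)
D: 6  (via L)
Shortest route: C–E–J–L–D = 6.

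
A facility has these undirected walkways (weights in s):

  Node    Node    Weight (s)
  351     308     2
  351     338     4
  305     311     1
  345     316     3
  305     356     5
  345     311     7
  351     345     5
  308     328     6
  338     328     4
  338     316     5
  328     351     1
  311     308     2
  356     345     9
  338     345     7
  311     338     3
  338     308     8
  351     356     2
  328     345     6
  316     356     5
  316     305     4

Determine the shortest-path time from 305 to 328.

6 s

Settle nodes by increasing distance from 305:
305: 0
311: 1  (via 305)
308: 3  (via 311)
338: 4  (via 311)
316: 4  (via 305)
356: 5  (via 305)
351: 5  (via 308)
328: 6  (via 351)
Shortest route: 305 → 311 → 308 → 351 → 328 = 6 s.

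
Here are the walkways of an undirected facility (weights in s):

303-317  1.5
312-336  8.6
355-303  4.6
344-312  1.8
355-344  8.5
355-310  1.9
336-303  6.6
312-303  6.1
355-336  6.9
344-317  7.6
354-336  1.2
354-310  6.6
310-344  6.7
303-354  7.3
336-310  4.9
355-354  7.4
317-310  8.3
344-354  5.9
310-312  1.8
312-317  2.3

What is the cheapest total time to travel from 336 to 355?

Settle nodes by increasing distance from 336:
336: 0
354: 1.2  (via 336)
310: 4.9  (via 336)
303: 6.6  (via 336)
312: 6.7  (via 310)
355: 6.8  (via 310)
Shortest route: 336–310–355 = 6.8 s.

6.8 s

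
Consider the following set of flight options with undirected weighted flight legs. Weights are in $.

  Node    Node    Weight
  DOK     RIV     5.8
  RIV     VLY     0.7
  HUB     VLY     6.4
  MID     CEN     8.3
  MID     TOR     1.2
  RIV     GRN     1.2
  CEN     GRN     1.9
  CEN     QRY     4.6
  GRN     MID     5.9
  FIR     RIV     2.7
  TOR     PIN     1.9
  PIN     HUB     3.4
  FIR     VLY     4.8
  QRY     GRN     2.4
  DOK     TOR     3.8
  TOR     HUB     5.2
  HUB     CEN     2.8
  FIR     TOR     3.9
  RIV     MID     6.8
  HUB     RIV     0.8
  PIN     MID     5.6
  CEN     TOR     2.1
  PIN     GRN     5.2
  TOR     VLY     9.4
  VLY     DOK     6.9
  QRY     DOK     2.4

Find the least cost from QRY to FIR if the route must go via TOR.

Best QRY to TOR: QRY → DOK → TOR costing 6.2
Best TOR to FIR: TOR → FIR costing 3.9
Total via TOR: 6.2 + 3.9 = $10.1.

$10.1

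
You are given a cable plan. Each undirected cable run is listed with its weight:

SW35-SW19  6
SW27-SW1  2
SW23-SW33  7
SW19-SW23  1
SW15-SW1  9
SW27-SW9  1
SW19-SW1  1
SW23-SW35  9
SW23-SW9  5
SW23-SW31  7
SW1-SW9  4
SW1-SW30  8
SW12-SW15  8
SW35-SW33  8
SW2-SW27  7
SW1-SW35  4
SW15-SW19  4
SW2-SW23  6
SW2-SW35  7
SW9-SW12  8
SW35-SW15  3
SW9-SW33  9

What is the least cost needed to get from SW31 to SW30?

17

Enumerating some paths:
SW31 → SW23 → SW19 → SW1 → SW30: 7+1+1+8 = 17
SW31 → SW23 → SW9 → SW27 → SW1 → SW30: 7+5+1+2+8 = 23
SW31 → SW23 → SW19 → SW35 → SW1 → SW30: 7+1+6+4+8 = 26
SW31 → SW23 → SW9 → SW1 → SW30: 7+5+4+8 = 24
The minimum is 17 via SW31 → SW23 → SW19 → SW1 → SW30.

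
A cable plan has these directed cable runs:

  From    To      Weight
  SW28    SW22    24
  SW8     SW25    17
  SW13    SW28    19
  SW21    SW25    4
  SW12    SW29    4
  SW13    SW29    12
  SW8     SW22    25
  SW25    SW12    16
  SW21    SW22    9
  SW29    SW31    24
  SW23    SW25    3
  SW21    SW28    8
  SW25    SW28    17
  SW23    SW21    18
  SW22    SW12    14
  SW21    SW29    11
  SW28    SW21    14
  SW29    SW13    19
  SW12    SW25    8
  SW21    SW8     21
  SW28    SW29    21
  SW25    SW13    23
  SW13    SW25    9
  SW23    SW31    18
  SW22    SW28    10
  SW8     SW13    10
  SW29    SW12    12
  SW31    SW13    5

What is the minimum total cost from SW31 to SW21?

Enumerating some paths:
SW31 - SW13 - SW28 - SW21: 5+19+14 = 38
SW31 - SW13 - SW25 - SW28 - SW21: 5+9+17+14 = 45
Cheapest is SW31 - SW13 - SW28 - SW21 at 38.

38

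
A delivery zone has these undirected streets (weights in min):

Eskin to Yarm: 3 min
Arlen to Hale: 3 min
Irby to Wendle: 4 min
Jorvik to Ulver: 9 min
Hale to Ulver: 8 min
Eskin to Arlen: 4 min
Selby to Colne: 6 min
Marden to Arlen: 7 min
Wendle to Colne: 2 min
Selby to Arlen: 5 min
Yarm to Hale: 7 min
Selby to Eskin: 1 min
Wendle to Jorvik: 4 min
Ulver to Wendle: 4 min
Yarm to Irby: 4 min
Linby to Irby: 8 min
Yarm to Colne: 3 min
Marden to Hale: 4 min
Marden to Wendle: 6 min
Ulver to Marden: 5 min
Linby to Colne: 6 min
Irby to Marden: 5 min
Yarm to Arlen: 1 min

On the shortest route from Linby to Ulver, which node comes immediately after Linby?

Candidate routes:
Linby–Irby–Marden–Ulver: 8+5+5 = 18
Linby–Colne–Wendle–Ulver: 6+2+4 = 12
Linby–Irby–Wendle–Ulver: 8+4+4 = 16
Linby–Colne–Wendle–Marden–Ulver: 6+2+6+5 = 19
Cheapest is Linby–Colne–Wendle–Ulver at 12 min.
So from Linby the first move is to Colne.

Colne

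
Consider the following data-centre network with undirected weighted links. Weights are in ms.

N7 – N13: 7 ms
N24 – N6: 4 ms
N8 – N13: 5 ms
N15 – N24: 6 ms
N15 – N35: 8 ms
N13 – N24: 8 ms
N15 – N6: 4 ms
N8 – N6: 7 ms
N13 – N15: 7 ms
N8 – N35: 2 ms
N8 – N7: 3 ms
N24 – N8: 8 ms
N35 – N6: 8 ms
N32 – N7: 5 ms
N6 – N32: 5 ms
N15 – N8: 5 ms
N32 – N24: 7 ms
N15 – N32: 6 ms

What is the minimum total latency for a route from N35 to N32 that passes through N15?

13 ms

Shortest N35→N15: N35–N8–N15 = 7
Shortest N15→N32: N15–N32 = 6
Total via N15: 7 + 6 = 13 ms.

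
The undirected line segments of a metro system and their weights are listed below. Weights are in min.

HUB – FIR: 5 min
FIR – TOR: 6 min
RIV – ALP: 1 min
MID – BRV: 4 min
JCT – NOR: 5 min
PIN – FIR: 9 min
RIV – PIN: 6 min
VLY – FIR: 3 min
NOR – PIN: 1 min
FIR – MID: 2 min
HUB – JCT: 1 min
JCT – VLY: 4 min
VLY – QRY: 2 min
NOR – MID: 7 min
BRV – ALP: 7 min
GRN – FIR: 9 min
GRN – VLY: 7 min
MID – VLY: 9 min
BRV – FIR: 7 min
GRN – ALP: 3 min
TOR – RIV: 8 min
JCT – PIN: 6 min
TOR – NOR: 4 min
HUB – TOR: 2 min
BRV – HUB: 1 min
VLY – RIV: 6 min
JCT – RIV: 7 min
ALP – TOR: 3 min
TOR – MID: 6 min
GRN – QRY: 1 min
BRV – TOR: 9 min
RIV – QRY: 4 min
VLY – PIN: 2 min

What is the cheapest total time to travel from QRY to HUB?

Enumerating some paths:
QRY - GRN - ALP - TOR - HUB: 1+3+3+2 = 9
QRY - VLY - JCT - HUB: 2+4+1 = 7
Cheapest is QRY - VLY - JCT - HUB at 7 min.

7 min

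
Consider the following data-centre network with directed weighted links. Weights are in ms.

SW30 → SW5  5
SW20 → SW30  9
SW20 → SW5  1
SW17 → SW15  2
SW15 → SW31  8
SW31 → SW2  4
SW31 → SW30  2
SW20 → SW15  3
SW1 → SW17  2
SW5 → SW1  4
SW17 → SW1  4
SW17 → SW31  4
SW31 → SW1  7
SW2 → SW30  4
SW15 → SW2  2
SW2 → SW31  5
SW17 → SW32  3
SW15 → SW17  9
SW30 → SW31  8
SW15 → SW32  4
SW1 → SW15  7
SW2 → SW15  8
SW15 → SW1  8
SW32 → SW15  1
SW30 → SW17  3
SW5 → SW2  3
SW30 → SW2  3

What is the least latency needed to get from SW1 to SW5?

Compare a few routes:
SW1–SW17–SW15–SW2–SW30–SW5: 2+2+2+4+5 = 15
SW1–SW17–SW32–SW15–SW2–SW30–SW5: 2+3+1+2+4+5 = 17
SW1–SW17–SW31–SW30–SW5: 2+4+2+5 = 13
The minimum is 13 ms via SW1–SW17–SW31–SW30–SW5.

13 ms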